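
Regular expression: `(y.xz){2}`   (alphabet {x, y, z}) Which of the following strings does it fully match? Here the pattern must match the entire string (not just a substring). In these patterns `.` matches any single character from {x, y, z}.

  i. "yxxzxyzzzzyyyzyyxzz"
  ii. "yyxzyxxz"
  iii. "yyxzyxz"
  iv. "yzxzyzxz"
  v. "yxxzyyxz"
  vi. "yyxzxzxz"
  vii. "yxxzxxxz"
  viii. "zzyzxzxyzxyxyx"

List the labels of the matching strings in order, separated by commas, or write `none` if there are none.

i → no match — must end with "xz"
ii → match
iii → no match
iv → match
v → match
vi → no match
vii → no match
viii → no match — must start with "y"

ii, iv, v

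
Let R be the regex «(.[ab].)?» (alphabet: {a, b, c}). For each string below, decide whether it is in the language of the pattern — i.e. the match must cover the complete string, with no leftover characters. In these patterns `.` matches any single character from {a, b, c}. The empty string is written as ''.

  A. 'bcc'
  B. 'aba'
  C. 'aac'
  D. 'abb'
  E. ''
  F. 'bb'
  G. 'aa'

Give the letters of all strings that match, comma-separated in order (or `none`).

A → no match
B → match
C → match
D → match
E → match
F → no match
G → no match

B, C, D, E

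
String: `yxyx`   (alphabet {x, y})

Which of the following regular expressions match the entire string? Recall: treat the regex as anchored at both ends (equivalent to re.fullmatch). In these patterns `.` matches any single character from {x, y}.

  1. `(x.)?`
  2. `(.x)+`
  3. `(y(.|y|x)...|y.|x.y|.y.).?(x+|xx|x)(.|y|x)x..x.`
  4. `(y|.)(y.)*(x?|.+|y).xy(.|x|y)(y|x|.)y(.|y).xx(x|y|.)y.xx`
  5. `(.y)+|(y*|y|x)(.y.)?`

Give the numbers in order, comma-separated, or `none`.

1 → no match
2 → match
3 → no match
4 → no match — must end with `xx`
5 → match

2, 5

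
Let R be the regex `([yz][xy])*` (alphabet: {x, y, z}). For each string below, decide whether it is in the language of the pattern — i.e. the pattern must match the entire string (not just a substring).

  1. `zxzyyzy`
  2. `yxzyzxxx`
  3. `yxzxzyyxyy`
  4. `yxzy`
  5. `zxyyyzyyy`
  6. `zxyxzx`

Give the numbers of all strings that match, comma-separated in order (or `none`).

1 → no match
2 → no match
3 → match
4 → match
5 → no match
6 → match

3, 4, 6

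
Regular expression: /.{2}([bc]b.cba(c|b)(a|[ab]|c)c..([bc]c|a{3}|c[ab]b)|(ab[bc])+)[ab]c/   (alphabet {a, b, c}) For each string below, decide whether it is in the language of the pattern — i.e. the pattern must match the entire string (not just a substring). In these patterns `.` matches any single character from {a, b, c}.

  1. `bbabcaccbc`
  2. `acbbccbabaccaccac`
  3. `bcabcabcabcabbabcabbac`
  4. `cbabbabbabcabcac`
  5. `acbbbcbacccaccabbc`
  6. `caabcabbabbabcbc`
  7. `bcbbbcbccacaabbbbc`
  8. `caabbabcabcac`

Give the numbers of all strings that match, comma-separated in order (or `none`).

2, 3, 4, 5, 6, 8

1 → no match
2 → match
3 → match
4 → match
5 → match
6 → match
7 → no match
8 → match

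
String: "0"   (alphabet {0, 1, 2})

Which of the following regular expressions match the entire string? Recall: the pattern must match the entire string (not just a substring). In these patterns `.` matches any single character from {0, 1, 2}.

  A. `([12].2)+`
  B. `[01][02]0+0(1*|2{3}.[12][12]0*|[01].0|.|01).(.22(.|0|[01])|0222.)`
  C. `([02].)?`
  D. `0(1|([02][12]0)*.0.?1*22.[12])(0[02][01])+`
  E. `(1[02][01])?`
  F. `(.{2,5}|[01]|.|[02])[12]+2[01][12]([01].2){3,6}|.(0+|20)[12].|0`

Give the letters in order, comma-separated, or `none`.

A → no match — must end with "2"
B → no match
C → no match
D → no match
E → no match
F → match

F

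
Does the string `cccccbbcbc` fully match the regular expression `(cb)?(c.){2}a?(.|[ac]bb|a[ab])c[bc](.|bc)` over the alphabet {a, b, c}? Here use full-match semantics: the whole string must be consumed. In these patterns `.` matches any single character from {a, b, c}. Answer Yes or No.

Yes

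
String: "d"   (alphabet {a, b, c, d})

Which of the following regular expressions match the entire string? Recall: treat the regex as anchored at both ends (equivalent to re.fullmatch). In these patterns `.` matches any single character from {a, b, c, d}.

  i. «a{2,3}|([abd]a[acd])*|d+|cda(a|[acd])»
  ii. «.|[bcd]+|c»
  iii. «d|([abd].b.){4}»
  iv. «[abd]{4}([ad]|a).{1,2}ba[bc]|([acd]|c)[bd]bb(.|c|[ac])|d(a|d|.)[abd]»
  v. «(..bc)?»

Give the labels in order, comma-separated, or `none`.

i → match
ii → match
iii → match
iv → no match
v → no match

i, ii, iii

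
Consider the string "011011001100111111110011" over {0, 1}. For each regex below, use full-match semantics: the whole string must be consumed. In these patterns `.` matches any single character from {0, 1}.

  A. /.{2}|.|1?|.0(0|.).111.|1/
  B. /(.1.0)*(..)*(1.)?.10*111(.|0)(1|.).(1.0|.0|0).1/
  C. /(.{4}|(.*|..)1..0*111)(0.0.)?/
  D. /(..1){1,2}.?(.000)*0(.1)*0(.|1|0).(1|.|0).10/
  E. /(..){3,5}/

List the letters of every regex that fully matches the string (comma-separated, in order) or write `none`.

A → no match
B → match
C → no match
D → no match — must end with "10"
E → no match

B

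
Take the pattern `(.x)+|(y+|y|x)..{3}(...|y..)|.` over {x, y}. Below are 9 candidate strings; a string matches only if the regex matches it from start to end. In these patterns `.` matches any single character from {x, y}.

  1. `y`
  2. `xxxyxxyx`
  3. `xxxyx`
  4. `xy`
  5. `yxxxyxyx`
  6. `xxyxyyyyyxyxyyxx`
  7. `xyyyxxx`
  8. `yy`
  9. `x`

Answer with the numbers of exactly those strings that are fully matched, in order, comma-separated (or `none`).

1 → match
2 → match
3 → no match
4 → no match
5 → match
6 → no match
7 → no match
8 → no match
9 → match

1, 2, 5, 9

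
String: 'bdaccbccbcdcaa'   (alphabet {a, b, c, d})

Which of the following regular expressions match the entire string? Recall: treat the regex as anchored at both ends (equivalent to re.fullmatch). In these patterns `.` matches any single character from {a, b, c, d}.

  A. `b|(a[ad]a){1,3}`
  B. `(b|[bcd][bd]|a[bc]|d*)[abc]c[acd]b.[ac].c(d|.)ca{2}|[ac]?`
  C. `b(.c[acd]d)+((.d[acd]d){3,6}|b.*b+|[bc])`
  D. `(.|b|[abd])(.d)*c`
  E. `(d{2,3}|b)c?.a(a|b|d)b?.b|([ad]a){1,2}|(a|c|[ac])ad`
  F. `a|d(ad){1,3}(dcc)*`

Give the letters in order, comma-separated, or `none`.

B

A → no match
B → match
C → no match
D → no match — must end with 'c'
E → no match
F → no match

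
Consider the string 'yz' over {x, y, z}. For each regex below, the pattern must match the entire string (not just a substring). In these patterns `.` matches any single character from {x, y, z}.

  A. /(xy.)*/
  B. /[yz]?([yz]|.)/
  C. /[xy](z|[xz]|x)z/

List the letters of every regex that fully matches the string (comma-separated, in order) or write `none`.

A → no match
B → match
C → no match

B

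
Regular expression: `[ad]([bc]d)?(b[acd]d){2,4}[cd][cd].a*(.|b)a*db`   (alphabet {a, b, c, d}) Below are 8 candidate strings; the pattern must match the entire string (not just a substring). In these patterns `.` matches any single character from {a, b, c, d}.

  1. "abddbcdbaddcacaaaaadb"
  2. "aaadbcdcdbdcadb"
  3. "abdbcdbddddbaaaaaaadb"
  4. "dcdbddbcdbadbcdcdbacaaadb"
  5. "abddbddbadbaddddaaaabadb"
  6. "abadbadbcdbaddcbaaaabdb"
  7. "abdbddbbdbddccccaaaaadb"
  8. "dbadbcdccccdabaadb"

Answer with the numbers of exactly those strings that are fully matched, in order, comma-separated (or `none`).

1 → match
2 → no match
3 → match
4 → match
5 → match
6 → match
7 → no match
8 → no match

1, 3, 4, 5, 6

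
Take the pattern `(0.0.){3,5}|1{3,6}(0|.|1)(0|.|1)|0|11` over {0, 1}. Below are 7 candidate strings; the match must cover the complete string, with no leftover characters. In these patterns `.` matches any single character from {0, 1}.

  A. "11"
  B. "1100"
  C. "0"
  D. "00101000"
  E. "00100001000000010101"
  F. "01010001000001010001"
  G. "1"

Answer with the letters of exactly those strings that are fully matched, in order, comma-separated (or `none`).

A, C, F

A → match
B → no match
C → match
D → no match
E → no match
F → match
G → no match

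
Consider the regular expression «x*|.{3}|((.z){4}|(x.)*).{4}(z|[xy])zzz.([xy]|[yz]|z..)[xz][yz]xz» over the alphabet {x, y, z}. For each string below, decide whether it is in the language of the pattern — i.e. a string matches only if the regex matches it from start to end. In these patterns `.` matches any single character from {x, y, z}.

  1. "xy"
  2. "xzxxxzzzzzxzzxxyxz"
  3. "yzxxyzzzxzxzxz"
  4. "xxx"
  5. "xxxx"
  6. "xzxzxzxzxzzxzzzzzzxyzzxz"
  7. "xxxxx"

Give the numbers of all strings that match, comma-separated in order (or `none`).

1 → no match
2 → match
3 → match
4 → match
5 → match
6 → match
7 → match

2, 3, 4, 5, 6, 7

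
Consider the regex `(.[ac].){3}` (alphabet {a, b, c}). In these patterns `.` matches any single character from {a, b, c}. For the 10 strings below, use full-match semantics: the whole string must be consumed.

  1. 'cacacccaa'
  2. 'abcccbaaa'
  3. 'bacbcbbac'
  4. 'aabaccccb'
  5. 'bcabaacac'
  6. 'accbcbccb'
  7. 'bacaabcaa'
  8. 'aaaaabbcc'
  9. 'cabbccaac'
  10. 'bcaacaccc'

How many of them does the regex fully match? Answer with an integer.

9

1 → match
2 → no match
3 → match
4 → match
5 → match
6 → match
7 → match
8 → match
9 → match
10 → match
Total matched: 9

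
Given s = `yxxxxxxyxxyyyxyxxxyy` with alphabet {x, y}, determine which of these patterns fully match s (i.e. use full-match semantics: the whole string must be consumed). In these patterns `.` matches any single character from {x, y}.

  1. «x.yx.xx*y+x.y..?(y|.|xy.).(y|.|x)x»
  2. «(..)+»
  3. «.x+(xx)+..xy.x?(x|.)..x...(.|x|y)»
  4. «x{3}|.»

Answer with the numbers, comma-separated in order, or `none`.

2, 3

1 → no match — must start with `x`
2 → match
3 → match
4 → no match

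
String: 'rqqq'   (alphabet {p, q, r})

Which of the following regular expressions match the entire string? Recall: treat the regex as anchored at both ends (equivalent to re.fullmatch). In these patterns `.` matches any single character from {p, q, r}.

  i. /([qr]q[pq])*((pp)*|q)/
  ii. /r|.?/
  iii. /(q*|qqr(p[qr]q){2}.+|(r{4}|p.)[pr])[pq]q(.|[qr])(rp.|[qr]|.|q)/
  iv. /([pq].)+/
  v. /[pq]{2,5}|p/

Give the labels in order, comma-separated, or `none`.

i

i → match
ii → no match
iii → no match
iv → no match
v → no match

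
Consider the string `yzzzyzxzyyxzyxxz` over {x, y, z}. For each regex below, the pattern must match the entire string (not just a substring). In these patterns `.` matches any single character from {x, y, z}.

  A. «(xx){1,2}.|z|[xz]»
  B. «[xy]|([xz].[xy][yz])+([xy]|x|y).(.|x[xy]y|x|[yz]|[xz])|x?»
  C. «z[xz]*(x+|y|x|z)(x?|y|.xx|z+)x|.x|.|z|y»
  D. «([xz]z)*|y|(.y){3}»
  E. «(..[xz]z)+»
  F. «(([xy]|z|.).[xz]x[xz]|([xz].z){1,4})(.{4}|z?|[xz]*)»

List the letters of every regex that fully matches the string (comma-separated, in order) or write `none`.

A → no match
B → no match
C → no match
D → no match
E → match
F → no match

E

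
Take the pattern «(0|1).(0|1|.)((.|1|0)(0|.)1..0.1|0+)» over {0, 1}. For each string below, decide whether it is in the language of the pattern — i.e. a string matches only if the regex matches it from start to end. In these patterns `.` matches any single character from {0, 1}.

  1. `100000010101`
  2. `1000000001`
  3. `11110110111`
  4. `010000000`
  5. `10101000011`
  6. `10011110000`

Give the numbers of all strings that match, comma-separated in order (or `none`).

4

1 → no match
2 → no match
3 → no match
4 → match
5 → no match
6 → no match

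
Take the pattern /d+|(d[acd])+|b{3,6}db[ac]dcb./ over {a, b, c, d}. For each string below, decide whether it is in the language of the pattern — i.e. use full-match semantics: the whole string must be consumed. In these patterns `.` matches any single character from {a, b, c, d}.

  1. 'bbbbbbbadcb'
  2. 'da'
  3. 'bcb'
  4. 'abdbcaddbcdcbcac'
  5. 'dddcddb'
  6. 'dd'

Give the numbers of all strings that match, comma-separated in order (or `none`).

1. 'bbbbbbbadcb' → no match
2. 'da' → match
3. 'bcb' → no match
4 → no match
5. 'dddcddb' → no match
6. 'dd' → match

2, 6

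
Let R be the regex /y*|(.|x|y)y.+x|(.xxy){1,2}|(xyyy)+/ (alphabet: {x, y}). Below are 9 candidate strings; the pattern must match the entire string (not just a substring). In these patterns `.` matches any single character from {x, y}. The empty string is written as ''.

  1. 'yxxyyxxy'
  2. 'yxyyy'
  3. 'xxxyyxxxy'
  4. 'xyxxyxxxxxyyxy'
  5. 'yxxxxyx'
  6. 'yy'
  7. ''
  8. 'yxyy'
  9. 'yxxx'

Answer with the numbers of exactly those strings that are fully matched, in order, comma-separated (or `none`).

1 → match
2 → no match
3 → no match
4 → no match
5 → no match
6 → match
7 → match
8 → no match
9 → no match

1, 6, 7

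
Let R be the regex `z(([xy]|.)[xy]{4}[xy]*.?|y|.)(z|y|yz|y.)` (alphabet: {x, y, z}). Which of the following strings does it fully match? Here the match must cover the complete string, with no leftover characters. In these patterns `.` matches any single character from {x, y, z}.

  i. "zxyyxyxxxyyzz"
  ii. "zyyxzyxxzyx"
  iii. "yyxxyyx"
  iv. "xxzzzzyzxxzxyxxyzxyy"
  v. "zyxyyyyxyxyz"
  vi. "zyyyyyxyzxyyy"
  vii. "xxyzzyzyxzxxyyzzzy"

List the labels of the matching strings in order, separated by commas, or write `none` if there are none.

i, v

i → match
ii → no match
iii → no match — must start with "z"
iv → no match — must start with "z"
v → match
vi → no match
vii → no match — must start with "z"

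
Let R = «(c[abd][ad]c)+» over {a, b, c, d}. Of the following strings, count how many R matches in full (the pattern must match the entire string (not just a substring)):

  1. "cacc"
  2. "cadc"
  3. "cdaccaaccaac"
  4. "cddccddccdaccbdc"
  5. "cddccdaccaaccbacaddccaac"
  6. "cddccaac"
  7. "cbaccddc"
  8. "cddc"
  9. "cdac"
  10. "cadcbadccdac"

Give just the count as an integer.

7

1 → no match
2 → match
3 → match
4 → match
5 → no match
6 → match
7 → match
8 → match
9 → match
10 → no match
Total matched: 7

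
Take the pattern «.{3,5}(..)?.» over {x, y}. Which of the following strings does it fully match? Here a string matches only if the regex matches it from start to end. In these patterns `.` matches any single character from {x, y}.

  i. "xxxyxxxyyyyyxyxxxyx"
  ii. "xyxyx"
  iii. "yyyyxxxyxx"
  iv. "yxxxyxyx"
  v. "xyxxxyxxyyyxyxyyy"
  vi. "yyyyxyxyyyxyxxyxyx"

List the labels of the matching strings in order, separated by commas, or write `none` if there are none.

ii, iv

i → no match
ii → match
iii → no match
iv → match
v → no match
vi → no match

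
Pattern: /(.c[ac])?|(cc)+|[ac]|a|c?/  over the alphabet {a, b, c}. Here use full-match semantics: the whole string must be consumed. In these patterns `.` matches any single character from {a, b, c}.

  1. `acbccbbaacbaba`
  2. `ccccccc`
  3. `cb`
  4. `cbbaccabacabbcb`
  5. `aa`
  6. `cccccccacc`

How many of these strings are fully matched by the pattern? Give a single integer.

1 → no match
2 → no match
3 → no match
4 → no match
5 → no match
6 → no match
Total matched: 0

0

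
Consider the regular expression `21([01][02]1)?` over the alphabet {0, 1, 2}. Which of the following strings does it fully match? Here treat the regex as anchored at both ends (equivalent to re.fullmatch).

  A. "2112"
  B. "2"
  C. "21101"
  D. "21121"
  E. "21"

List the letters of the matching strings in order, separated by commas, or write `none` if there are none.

A. "2112" → no match
B. "2" → no match — must start with "21"
C. "21101" → match
D. "21121" → match
E. "21" → match

C, D, E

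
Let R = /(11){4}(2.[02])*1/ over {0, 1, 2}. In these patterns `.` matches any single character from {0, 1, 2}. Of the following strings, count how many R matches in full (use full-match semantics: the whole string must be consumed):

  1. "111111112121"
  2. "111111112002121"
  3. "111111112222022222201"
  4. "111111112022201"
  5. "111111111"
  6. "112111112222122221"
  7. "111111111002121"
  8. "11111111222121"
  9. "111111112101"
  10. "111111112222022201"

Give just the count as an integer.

7

1. "111111112121" → match
2 → match
3 → match
4 → match
5. "111111111" → match
6 → no match
7 → no match
8 → no match
9. "111111112101" → match
10 → match
Total matched: 7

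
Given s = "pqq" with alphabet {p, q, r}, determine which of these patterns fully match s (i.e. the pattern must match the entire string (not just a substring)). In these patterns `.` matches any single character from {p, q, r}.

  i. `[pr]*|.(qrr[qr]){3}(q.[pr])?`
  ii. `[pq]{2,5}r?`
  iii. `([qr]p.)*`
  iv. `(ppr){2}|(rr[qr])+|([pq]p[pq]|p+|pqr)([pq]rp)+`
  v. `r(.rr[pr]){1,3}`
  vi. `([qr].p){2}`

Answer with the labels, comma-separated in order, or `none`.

i → no match
ii → match
iii → no match
iv → no match
v → no match — must start with "r"
vi → no match — must end with "p"

ii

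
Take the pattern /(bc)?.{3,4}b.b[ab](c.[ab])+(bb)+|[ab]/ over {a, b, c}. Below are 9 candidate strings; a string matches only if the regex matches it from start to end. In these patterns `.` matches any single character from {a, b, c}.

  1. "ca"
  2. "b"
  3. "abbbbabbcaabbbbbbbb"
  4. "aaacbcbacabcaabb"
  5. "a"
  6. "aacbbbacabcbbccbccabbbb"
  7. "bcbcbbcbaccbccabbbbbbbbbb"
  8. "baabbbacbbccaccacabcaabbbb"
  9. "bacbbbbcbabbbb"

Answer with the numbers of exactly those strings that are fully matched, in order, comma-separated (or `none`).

1 → no match
2 → match
3 → match
4 → match
5 → match
6 → match
7 → match
8 → match
9 → match

2, 3, 4, 5, 6, 7, 8, 9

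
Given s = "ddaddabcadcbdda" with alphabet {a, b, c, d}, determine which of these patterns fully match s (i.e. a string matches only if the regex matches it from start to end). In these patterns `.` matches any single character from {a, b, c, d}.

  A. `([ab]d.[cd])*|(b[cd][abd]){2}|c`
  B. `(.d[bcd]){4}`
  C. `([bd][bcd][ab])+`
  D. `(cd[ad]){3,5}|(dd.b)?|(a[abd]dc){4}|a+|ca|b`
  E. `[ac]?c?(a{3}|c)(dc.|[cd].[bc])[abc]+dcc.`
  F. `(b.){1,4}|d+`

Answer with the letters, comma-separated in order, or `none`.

C

A → no match
B → no match
C → match
D → no match
E → no match
F → no match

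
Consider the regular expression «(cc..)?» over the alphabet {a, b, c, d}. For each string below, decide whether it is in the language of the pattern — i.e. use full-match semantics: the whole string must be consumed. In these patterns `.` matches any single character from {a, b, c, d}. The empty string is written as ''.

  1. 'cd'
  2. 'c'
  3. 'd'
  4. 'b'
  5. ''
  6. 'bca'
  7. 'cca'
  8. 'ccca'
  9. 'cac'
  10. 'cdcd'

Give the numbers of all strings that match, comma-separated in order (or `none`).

5, 8

1 → no match
2 → no match
3 → no match
4 → no match
5 → match
6 → no match
7 → no match
8 → match
9 → no match
10 → no match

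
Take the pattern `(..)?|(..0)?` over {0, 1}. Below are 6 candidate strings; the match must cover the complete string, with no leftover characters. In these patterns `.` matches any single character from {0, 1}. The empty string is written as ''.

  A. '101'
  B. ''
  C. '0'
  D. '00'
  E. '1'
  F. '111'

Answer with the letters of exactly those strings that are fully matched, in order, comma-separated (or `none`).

A → no match
B → match
C → no match
D → match
E → no match
F → no match

B, D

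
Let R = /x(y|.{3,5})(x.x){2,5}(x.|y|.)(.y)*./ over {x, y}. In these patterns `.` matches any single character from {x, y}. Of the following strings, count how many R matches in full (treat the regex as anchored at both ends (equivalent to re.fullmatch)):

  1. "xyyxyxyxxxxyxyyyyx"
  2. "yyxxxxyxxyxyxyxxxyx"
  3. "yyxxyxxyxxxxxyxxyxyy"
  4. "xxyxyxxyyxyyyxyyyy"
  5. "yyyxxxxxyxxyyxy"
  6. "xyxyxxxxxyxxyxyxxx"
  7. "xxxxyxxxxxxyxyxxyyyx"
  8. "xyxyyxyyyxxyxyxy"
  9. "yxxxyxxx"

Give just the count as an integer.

1 → no match
2 → no match — must start with "x"
3 → no match — must start with "x"
4 → no match
5 → no match — must start with "x"
6 → no match
7 → no match
8 → no match
9 → no match — must start with "x"
Total matched: 0

0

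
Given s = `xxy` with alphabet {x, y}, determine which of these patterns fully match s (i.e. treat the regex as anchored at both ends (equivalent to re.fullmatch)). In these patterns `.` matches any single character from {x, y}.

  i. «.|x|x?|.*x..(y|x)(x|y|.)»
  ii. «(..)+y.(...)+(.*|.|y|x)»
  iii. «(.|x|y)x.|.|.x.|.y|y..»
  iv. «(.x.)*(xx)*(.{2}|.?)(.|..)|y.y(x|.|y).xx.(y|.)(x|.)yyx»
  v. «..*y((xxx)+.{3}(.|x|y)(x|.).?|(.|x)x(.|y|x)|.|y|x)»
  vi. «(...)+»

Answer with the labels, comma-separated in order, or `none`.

iii, iv, vi

i → no match
ii → no match
iii → match
iv → match
v → no match
vi → match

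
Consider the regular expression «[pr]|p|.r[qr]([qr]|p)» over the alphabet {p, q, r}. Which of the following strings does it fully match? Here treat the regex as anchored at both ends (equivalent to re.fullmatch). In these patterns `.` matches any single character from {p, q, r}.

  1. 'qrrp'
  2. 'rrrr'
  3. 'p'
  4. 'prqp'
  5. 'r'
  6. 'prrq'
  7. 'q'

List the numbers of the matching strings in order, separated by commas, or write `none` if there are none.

1, 2, 3, 4, 5, 6

1 → match
2 → match
3 → match
4 → match
5 → match
6 → match
7 → no match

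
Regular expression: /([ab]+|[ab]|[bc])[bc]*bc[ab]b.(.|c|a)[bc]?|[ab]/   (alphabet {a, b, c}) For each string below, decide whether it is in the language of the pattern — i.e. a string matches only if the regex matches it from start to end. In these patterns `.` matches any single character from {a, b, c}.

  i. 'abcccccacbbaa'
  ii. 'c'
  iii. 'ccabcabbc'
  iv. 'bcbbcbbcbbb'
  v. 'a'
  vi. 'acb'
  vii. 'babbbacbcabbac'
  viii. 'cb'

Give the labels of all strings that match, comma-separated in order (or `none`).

v, vii

i → no match
ii → no match
iii → no match
iv → no match
v → match
vi → no match
vii → match
viii → no match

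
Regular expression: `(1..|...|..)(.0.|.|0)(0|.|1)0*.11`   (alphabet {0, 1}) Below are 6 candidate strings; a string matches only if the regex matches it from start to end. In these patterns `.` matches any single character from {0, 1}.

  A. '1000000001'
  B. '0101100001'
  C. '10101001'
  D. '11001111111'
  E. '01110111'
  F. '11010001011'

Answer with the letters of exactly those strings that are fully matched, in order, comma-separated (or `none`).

E

A. '1000000001' → no match — must end with '11'
B. '0101100001' → no match — must end with '11'
C. '10101001' → no match — must end with '11'
D. '11001111111' → no match
E. '01110111' → match
F. '11010001011' → no match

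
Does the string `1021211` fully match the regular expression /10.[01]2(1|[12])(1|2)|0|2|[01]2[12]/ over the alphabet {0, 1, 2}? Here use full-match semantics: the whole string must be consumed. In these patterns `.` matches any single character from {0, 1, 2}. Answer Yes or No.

Yes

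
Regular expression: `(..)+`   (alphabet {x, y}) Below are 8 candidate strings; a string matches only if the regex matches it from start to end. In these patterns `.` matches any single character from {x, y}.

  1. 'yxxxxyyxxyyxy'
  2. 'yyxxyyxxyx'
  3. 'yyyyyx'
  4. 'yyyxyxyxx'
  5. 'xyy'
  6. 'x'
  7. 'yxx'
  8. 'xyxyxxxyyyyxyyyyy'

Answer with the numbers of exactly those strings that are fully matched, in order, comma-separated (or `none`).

2, 3

1 → no match
2 → match
3 → match
4 → no match
5 → no match
6 → no match
7 → no match
8 → no match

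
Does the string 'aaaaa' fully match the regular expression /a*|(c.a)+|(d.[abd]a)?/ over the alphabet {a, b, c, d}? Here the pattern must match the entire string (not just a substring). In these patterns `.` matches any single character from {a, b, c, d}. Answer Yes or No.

Yes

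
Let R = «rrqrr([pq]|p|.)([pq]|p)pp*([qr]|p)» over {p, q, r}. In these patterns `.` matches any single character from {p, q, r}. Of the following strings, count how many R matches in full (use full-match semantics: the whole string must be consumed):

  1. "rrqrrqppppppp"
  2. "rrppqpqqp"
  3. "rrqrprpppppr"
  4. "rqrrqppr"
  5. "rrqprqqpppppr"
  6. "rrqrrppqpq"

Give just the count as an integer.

1 → match
2 → no match — must start with "rrqrr"
3 → no match — must start with "rrqrr"
4 → no match — must start with "rrqrr"
5 → no match — must start with "rrqrr"
6 → no match
Total matched: 1

1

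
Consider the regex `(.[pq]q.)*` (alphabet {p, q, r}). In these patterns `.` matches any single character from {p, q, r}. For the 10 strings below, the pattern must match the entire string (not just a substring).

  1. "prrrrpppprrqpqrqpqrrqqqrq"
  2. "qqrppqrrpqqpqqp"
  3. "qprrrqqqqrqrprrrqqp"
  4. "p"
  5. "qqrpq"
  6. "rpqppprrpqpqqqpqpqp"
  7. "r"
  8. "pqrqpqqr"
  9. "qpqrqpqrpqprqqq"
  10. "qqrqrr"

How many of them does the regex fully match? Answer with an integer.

0

1 → no match
2 → no match
3 → no match
4 → no match
5 → no match
6 → no match
7 → no match
8 → no match
9 → no match
10 → no match
Total matched: 0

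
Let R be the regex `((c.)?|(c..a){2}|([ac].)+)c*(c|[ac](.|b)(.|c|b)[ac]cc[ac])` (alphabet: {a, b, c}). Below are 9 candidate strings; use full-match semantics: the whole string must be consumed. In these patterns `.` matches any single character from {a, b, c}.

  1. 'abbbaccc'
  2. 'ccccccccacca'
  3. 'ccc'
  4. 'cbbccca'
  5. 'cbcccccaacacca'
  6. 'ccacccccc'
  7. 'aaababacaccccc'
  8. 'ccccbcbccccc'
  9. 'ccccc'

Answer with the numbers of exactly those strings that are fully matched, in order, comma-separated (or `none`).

2, 3, 4, 5, 6, 7, 9

1 → no match
2 → match
3 → match
4 → match
5 → match
6 → match
7 → match
8 → no match
9 → match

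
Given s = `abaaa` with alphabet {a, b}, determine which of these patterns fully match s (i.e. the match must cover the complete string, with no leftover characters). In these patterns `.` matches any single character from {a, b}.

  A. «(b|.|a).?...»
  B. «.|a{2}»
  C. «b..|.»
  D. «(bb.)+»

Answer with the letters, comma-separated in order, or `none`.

A

A → match
B → no match
C → no match
D → no match — must start with `bb`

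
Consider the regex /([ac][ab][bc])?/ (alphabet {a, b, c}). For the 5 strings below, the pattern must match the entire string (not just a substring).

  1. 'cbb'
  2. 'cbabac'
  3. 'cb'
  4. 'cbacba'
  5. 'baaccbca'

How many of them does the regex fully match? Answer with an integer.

1

1. 'cbb' → match
2. 'cbabac' → no match
3. 'cb' → no match
4. 'cbacba' → no match
5. 'baaccbca' → no match
Total matched: 1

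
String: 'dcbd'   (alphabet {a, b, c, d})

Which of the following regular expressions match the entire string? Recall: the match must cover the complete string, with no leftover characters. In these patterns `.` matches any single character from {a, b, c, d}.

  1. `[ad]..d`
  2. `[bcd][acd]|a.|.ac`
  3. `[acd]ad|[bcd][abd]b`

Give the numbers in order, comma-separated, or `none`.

1 → match
2 → no match
3 → no match

1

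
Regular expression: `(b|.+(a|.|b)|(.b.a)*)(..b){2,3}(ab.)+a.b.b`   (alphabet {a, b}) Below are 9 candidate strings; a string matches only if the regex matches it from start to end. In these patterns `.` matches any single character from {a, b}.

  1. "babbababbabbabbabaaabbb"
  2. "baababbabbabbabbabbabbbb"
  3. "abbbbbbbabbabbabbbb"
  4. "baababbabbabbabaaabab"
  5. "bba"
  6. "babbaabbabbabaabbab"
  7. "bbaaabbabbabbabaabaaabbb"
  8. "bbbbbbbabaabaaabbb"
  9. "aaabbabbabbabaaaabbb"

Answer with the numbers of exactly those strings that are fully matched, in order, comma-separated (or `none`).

1, 2, 3, 4, 6, 7, 8

1 → match
2 → match
3 → match
4 → match
5. "bba" → no match — must end with "b"
6 → match
7 → match
8 → match
9 → no match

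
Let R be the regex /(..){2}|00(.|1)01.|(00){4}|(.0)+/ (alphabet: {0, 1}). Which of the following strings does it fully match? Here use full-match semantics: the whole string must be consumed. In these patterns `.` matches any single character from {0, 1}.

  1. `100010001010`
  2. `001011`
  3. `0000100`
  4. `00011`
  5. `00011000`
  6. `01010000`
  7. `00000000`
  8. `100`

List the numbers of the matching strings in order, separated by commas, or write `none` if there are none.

1. `100010001010` → match
2. `001011` → match
3. `0000100` → no match
4. `00011` → no match
5. `00011000` → no match
6. `01010000` → no match
7. `00000000` → match
8. `100` → no match

1, 2, 7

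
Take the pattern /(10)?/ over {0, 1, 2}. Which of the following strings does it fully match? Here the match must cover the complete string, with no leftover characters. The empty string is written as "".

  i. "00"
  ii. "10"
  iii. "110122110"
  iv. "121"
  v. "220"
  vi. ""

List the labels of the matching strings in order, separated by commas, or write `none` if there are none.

ii, vi

i → no match
ii → match
iii → no match
iv → no match
v → no match
vi → match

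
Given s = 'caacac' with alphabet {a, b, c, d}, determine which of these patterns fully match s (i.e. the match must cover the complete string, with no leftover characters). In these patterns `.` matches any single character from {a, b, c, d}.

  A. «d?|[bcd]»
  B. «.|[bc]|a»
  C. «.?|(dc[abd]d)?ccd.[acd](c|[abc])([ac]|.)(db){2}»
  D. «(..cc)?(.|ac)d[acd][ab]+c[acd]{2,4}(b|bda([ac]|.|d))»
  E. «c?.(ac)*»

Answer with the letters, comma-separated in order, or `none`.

E

A → no match
B → no match
C → no match
D → no match
E → match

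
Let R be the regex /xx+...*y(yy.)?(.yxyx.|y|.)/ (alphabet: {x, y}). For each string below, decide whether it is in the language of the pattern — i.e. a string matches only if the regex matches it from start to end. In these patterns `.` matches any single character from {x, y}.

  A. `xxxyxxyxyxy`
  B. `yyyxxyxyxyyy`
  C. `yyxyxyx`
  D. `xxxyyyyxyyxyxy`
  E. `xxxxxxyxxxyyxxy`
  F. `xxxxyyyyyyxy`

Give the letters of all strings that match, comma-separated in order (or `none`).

D, F

A → no match
B → no match — must start with `xx`
C → no match — must start with `xx`
D → match
E → no match
F → match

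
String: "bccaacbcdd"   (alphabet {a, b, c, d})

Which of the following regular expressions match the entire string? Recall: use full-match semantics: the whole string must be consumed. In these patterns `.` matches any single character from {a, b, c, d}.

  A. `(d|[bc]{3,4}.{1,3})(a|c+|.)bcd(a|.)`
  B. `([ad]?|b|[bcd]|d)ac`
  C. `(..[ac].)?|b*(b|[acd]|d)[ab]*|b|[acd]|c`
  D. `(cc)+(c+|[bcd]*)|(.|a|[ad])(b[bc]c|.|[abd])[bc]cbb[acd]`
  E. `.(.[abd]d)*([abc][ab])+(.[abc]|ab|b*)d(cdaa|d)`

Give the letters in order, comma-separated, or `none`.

A

A → match
B → no match — must end with "ac"
C → no match
D → no match
E → no match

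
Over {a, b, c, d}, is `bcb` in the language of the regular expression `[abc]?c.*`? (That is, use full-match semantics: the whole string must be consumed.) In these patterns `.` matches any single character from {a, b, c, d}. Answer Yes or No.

Yes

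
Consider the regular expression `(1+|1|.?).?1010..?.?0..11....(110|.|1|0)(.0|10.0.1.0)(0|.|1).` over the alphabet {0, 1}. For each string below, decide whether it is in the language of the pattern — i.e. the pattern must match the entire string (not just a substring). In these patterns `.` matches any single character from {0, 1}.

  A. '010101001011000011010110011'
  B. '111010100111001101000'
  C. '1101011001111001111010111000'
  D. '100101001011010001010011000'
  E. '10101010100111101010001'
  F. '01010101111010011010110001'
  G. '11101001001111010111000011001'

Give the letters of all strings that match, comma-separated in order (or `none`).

A, B, C, E, F, G

A → match
B → match
C → match
D → no match
E → match
F → match
G → match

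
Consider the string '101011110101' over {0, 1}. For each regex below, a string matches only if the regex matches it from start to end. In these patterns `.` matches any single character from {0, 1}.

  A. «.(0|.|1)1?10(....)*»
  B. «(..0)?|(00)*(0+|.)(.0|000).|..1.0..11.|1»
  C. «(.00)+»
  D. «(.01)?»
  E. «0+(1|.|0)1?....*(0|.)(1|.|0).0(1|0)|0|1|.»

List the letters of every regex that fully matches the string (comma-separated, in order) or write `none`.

A

A → match
B → no match
C → no match — must end with '00'
D → no match
E → no match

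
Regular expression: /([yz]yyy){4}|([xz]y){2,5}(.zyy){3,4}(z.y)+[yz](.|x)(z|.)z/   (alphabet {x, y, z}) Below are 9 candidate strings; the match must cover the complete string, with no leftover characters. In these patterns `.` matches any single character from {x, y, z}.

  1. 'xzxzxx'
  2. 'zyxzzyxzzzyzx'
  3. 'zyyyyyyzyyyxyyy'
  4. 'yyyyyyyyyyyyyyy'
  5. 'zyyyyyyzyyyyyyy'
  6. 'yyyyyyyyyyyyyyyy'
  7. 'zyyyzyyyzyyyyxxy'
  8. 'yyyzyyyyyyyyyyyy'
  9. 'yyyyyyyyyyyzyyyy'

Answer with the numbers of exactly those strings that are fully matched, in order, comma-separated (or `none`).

1. 'xzxzxx' → no match
2 → no match
3 → no match
4 → no match
5 → no match
6 → match
7 → no match
8 → no match
9 → no match

6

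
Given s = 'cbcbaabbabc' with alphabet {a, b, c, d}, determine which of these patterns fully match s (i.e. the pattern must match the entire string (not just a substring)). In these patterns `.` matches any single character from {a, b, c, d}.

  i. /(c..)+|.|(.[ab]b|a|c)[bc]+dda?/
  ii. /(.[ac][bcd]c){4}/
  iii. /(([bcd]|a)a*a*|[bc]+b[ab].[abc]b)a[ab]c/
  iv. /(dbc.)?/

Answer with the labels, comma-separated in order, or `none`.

iii

i → no match
ii → no match
iii → match
iv → no match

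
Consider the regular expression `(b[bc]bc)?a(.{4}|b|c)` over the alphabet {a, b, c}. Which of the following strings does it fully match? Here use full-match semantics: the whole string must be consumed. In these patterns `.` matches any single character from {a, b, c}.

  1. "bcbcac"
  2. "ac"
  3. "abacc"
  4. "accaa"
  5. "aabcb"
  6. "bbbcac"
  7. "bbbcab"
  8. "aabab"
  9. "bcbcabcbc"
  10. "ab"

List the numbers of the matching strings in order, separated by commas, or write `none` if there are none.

1 → match
2 → match
3 → match
4 → match
5 → match
6 → match
7 → match
8 → match
9 → match
10 → match

1, 2, 3, 4, 5, 6, 7, 8, 9, 10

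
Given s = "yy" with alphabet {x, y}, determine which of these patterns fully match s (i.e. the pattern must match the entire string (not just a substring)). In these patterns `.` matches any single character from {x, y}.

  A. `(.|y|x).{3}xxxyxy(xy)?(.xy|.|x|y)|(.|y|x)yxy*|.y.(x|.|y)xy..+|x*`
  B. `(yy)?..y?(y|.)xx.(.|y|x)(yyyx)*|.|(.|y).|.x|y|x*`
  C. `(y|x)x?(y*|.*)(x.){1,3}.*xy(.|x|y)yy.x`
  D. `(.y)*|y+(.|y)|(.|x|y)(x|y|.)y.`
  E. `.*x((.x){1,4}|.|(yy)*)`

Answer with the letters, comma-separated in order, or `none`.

A → no match
B → match
C → no match — must end with "x"
D → match
E → no match

B, D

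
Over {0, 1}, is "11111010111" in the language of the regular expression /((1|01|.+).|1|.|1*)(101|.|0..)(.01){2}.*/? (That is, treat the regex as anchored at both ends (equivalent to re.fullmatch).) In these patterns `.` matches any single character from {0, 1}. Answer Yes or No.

No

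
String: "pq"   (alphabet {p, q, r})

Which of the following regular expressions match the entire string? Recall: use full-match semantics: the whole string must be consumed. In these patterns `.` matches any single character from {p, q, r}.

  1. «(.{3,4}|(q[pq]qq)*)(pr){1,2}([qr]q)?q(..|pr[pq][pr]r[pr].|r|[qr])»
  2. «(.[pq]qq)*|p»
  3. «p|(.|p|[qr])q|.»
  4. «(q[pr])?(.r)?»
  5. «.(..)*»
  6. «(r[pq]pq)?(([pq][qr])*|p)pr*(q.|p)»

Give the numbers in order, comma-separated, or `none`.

1 → no match
2 → no match
3 → match
4 → no match
5 → no match
6 → no match

3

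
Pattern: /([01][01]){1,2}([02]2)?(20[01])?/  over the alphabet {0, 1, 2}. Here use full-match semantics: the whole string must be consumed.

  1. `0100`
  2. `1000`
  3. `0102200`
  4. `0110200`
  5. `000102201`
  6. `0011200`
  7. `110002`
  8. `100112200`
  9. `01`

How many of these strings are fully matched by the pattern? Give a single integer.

8

1 → match
2 → match
3 → match
4 → match
5 → match
6 → match
7 → match
8 → no match
9 → match
Total matched: 8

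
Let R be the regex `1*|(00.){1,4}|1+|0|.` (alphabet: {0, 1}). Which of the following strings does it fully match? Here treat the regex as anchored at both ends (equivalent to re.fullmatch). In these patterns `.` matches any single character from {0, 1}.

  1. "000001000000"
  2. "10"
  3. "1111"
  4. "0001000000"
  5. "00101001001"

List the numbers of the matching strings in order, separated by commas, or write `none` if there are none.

1 → match
2 → no match
3 → match
4 → no match
5 → no match

1, 3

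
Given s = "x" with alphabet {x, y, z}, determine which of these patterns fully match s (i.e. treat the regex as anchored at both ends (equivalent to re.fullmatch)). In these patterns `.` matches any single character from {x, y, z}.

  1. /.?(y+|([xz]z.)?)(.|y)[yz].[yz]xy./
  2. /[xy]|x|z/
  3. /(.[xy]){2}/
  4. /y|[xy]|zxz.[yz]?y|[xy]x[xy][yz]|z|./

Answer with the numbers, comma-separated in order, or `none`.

2, 4

1 → no match
2 → match
3 → no match
4 → match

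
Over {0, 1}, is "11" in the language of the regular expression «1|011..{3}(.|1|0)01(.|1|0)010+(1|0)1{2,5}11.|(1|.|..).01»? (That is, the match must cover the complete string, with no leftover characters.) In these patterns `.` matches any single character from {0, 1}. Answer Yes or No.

No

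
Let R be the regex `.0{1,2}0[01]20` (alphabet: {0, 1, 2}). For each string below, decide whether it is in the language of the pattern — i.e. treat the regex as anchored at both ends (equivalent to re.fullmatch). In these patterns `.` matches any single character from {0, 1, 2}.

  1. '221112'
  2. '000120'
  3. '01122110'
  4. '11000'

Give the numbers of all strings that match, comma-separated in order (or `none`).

1 → no match — must end with '20'
2 → match
3 → no match — must end with '20'
4 → no match — must end with '20'

2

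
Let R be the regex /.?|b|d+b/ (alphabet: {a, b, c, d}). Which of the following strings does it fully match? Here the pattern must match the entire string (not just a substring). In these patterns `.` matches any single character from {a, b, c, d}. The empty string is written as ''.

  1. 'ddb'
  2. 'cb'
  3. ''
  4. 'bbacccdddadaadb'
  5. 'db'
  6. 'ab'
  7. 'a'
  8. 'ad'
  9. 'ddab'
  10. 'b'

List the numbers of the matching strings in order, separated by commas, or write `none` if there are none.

1, 3, 5, 7, 10

1 → match
2 → no match
3 → match
4 → no match
5 → match
6 → no match
7 → match
8 → no match
9 → no match
10 → match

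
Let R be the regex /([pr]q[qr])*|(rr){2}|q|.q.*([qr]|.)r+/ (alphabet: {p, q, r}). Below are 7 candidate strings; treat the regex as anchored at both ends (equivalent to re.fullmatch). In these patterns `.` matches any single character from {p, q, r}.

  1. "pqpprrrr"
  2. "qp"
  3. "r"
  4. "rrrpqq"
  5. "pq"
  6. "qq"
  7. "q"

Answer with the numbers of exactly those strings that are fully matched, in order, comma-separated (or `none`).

1, 7

1 → match
2 → no match
3 → no match
4 → no match
5 → no match
6 → no match
7 → match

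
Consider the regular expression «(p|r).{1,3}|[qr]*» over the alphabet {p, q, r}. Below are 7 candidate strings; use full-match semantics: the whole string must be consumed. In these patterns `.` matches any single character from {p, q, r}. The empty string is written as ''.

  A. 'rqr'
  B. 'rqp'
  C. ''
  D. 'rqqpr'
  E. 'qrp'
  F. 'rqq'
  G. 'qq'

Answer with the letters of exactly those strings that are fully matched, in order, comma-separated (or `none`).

A → match
B → match
C → match
D → no match
E → no match
F → match
G → match

A, B, C, F, G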